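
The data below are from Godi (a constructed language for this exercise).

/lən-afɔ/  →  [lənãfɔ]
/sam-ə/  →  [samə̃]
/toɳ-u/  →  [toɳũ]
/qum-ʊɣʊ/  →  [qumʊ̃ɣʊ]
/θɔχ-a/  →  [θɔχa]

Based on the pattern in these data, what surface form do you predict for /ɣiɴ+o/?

[ɣiɴõ]

The data show progressive nasality assimilation (vowel nasalisation): /a/ → [ã] after /n/; /ə/ → [ə̃] after /m/; /u/ → [ũ] after /ɳ/; /ʊ/ → [ʊ̃] after /m/ — a vowel is nasalised by an immediately preceding nasal consonant.
No change occurs in [θɔχa] because the vowel at the boundary is adjacent to an oral consonant, not a nasal (/a/ next to /χ/).
The vowel /o/ is adjacent to the preceding nasal /ɴ/, so it acquires [+nasal] and surfaces as [õ].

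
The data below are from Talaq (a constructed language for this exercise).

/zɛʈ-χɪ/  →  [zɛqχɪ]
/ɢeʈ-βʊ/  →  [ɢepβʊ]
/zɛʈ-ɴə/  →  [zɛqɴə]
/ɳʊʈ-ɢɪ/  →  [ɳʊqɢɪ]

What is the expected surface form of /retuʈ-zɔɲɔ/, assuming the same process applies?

The data show regressive place assimilation: /ʈ/ → [q] before /χ/; /ʈ/ → [p] before /β/; /ʈ/ → [q] before /ɴ/; /ʈ/ → [q] before /ɢ/. In each pair only place changes, matching the following consonant, while manner and voice stay constant.
/ʈ/ is a voiceless retroflex stop. The following trigger /z/ is alveolar, so /ʈ/ must become alveolar as well.
The voiceless alveolar stop is [t], so /ʈ/ → [t].

[retutzɔɲɔ]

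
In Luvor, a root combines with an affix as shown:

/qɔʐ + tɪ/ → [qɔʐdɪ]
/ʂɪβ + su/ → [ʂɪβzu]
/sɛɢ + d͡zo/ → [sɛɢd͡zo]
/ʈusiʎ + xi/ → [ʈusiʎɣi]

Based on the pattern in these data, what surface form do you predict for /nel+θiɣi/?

The data show progressive voicing assimilation: /t/ → [d] after /ʐ/; /s/ → [z] after /β/; /x/ → [ɣ] after /ʎ/. In each pair only voicing changes, matching the preceding consonant, while place and manner stay constant.
Nothing changes in [sɛɢd͡zo]: there the adjacent consonants already agree in voicing (/d͡z/ and /ɢ/ are both voiced), so this form is consistent with the same rule.
/θ/ is a voiceless dental fricative. The preceding trigger /l/ is voiced, so /θ/ must become voiced as well.
A voiced dental fricative is [ð], so the surface segment is [ð].

[nelðiɣi]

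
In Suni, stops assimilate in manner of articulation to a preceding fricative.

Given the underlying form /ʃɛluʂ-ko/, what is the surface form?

[ʃɛluʂxo]

The rule targets /k/ (voiceless velar stop), which sits after the trigger /ʂ/ (fricative).
A voiceless velar fricative is [x], so the surface segment is [x].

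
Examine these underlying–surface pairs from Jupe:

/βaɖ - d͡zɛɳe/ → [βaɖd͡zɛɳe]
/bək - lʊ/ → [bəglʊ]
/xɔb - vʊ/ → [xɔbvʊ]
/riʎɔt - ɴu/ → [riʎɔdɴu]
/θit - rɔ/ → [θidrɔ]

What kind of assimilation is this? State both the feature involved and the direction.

Comparing underlying and surface forms, /k/ → [g] is the alternation; the neighbouring /l/ is constant.
/k/ is voiceless while /l/ is voiced; the output [g] is voiced, matching the trigger — so the feature that spreads is voicing.
Place and manner are unchanged, so the assimilation is partial, not total.
The other alternating forms pattern the same way: /t/ → [d] before /ɴ/ (voiceless → voiced, matching voiced); /t/ → [d] before /r/ (voiceless → voiced, matching voiced) — only voicing changes, and always toward the following segment.
No alternation appears in [βaɖd͡zɛɳe], [xɔbvʊ]: there the adjacent consonants already agree in voicing (/ɖ/ and /d͡z/ are both voiced; /b/ and /v/ are both voiced), so these forms are consistent with the same rule.
The trigger is the following segment, so the direction is regressive (anticipatory).

regressive voicing assimilation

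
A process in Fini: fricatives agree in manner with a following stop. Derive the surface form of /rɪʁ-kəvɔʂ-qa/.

[rɪɢkəvɔʈqa]

/ʁ/ is a voiced uvular fricative. The following trigger /k/ is a stop, so /ʁ/ must become a stop as well.
A voiced uvular stop is [ɢ], so the surface segment is [ɢ].
The same rule applies at the second boundary: /ʂ/ → [ʈ] next to /q/.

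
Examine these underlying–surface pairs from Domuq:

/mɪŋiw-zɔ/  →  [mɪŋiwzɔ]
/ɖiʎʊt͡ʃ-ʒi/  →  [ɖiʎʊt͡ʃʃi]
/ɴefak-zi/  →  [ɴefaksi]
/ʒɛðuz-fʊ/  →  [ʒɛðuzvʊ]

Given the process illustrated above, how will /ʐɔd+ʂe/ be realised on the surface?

The data show progressive voicing assimilation: /ʒ/ → [ʃ] after /t͡ʃ/; /z/ → [s] after /k/; /f/ → [v] after /z/. In each pair only voicing changes, matching the preceding consonant, while place and manner stay constant.
No alternation appears in [mɪŋiwzɔ]: there the adjacent consonants already agree in voicing (/z/ and /w/ are both voiced), so this form is consistent with the same rule.
/ʂ/ is a voiceless retroflex fricative. The preceding trigger /d/ is voiced, so /ʂ/ must become voiced as well.
Changing only its voicing to voiced gives [ʐ] — the voiced retroflex fricative.

[ʐɔdʐe]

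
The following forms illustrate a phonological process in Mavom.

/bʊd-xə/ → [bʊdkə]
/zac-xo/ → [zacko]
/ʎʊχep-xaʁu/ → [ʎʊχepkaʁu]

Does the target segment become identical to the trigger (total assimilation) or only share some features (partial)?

Underlying /x/ is realised as [k] next to /d/; /d/ itself does not change.
The change fricative → stop matches the manner of the preceding /d/, identifying this as manner assimilation.
Place and voice are unchanged, so the assimilation is partial, not total.
Checking the remaining alternations: /x/ → [k] after /c/ (fricative → stop, matching a stop); /x/ → [k] after /p/ (fricative → stop, matching a stop) — only manner changes, and always toward the preceding segment.

partial assimilation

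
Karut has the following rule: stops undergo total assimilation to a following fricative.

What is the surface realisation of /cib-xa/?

[cixxa]

/b/ is the segment targeted by the rule; it sits immediately before /x/, so it assimilates completely and surfaces as [x].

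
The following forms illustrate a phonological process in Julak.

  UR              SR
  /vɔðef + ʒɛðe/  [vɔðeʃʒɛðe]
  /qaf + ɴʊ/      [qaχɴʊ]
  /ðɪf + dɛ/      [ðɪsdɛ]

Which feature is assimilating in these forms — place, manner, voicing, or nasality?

Underlying /f/ is realised as [ʃ] next to /ʒ/; /ʒ/ itself does not change.
/f/ is labiodental while /ʒ/ is postalveolar; the output [ʃ] is postalveolar, matching the trigger — so the feature that spreads is place.
Checking the remaining alternations: /f/ → [χ] before /ɴ/ (labiodental → uvular, matching uvular); /f/ → [s] before /d/ (labiodental → alveolar, matching alveolar) — only place changes, and always toward the following segment.

place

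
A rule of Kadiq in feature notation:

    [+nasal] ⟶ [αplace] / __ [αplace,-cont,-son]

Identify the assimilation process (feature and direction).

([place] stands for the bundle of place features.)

The rule copies the place features (abbreviated [place]) from the environment onto the target, so the assimilating feature is place.
Since the environment is written after the underscore, the trigger follows the target; the direction is regressive.

regressive place assimilation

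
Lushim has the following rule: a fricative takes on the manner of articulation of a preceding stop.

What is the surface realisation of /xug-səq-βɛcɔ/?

/s/ is a voiceless alveolar fricative. The preceding trigger /g/ is a stop, so /s/ must become a stop as well.
Changing only its manner to stop gives [t] — the voiceless alveolar stop.
At the second juncture, /β/ likewise becomes [b] adjacent to /q/.

[xugtəqbɛcɔ]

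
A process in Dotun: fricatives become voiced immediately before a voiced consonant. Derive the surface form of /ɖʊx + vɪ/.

[ɖʊɣvɪ]

The rule targets /x/ (voiceless velar fricative), which sits before the trigger /v/ (voiced).
A voiced velar fricative is [ɣ], so the surface segment is [ɣ].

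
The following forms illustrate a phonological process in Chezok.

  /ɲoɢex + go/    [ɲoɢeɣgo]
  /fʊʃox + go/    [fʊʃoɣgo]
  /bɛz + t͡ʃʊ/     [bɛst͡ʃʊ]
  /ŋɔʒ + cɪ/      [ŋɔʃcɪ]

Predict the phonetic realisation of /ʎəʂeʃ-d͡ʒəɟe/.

[ʎəʂeʒd͡ʒəɟe]

The data show regressive voicing assimilation: /x/ → [ɣ] before /g/; /z/ → [s] before /t͡ʃ/; /ʒ/ → [ʃ] before /c/. In each pair only voicing changes, matching the following consonant, while place and manner stay constant.
/ʃ/ is a voiceless postalveolar fricative. The following trigger /d͡ʒ/ is voiced, so /ʃ/ must become voiced as well.
The voiced postalveolar fricative is [ʒ], so /ʃ/ → [ʒ].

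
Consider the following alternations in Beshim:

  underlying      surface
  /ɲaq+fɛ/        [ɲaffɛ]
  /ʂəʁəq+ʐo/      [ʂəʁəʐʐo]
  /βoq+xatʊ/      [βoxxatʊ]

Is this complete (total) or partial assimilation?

Comparing underlying and surface forms, /q/ → [f] is the alternation; the neighbouring /f/ is constant.
The output [f] is identical to the trigger /f/ — every feature (place, manner, voicing) has been copied — so this is total assimilation.
The other forms behave the same way: /q/ → [ʐ] before /ʐ/; /q/ → [x] before /x/ — in each case the output is a copy of the following consonant.

total assimilation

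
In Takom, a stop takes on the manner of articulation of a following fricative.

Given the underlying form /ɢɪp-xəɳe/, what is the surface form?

The rule targets /p/ (voiceless bilabial stop), which sits before the trigger /x/ (fricative).
Changing only its manner to fricative gives [ɸ] — the voiceless bilabial fricative.

[ɢɪɸxəɳe]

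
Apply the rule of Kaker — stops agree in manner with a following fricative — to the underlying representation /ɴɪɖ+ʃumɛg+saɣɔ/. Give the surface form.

[ɴɪʐʃumɛɣsaɣɔ]

/ɖ/ is a voiced retroflex stop. The following trigger /ʃ/ is a fricative, so /ɖ/ must become a fricative as well.
A voiced retroflex fricative is [ʐ], so the surface segment is [ʐ].
The same rule applies at the second boundary: /g/ → [ɣ] next to /s/.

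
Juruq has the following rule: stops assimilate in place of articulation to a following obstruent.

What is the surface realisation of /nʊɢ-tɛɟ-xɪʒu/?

[nʊdtɛgxɪʒu]

/ɢ/ is a voiced uvular stop. The following trigger /t/ is alveolar, so /ɢ/ must become alveolar as well.
A voiced alveolar stop is [d], so the surface segment is [d].
At the second juncture, /ɟ/ likewise becomes [g] adjacent to /x/.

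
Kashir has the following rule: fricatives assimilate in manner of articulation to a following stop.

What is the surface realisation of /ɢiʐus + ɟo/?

[ɢiʐutɟo]

/s/ is a voiceless alveolar fricative. The following trigger /ɟ/ is a stop, so /s/ must become a stop as well.
Changing only its manner to stop gives [t] — the voiceless alveolar stop.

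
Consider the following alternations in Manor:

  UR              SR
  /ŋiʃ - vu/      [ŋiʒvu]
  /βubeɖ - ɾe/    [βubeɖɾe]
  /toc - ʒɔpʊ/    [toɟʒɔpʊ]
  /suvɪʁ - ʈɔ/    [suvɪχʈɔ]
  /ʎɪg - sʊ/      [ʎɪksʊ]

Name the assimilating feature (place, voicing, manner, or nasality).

voicing

Underlying /ʃ/ is realised as [ʒ] next to /v/; /v/ itself does not change.
/ʃ/ is voiceless while /v/ is voiced; the output [ʒ] is voiced, matching the trigger — so the feature that spreads is voicing.
The other alternating forms pattern the same way: /c/ → [ɟ] before /ʒ/ (voiceless → voiced, matching voiced); /ʁ/ → [χ] before /ʈ/ (voiced → voiceless, matching voiceless); /g/ → [k] before /s/ (voiced → voiceless, matching voiceless) — only voicing changes, and always toward the following segment.
No alternation appears in [βubeɖɾe]: there the adjacent consonants already agree in voicing (/ɖ/ and /ɾ/ are both voiced), so this form is consistent with the same rule.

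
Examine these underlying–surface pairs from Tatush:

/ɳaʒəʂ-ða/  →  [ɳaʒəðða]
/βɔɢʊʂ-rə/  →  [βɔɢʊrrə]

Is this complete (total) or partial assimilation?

Underlying /ʂ/ is realised as [ð] next to /ð/; /ð/ itself does not change.
The output [ð] is identical to the trigger /ð/ — every feature (place, manner, voicing) has been copied — so this is total assimilation.
The other form behaves the same way: /ʂ/ → [r] before /r/ — in each case the output is a copy of the following consonant.

total assimilation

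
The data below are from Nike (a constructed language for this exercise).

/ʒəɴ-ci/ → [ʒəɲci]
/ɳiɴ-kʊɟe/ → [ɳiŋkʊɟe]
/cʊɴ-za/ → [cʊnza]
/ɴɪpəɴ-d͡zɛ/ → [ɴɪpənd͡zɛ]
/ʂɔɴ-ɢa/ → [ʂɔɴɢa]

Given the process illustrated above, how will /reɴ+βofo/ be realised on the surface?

[remβofo]

The data show regressive place assimilation: /ɴ/ → [ɲ] before /c/; /ɴ/ → [ŋ] before /k/; /ɴ/ → [n] before /z/; /ɴ/ → [n] before /d͡z/. In each pair only place changes, matching the following consonant, while manner and voice stay constant.
Nothing changes in [ʂɔɴɢa]: there the adjacent consonants already agree in place (/ɴ/ and /ɢ/ are both uvular), so this form is consistent with the same rule.
/ɴ/ is a voiced uvular nasal. The following trigger /β/ is bilabial, so /ɴ/ must become bilabial as well.
The voiced bilabial nasal is [m], so /ɴ/ → [m].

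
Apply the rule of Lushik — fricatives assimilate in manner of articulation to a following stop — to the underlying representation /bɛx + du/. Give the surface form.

[bɛkdu]

/x/ is a voiceless velar fricative. The following trigger /d/ is a stop, so /x/ must become a stop as well.
The voiceless velar stop is [k], so /x/ → [k].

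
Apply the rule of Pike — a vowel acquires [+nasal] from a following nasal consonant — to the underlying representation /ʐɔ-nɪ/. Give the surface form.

/ɔ/ sits next to the nasal /n/ and is therefore nasalised to [ɔ̃].

[ʐɔ̃nɪ]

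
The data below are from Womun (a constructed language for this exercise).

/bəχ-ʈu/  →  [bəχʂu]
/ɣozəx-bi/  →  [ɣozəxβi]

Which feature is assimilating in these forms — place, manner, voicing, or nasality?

The segment that alternates is /ʈ/, which surfaces as [ʂ] when adjacent to /χ/.
/ʈ/ is a stop while /χ/ is a fricative; the output [ʂ] is a fricative, matching the trigger — so the feature that spreads is manner.
Checking the remaining alternation: /b/ → [β] after /x/ (stop → fricative, matching a fricative) — only manner changes, and always toward the preceding segment.

manner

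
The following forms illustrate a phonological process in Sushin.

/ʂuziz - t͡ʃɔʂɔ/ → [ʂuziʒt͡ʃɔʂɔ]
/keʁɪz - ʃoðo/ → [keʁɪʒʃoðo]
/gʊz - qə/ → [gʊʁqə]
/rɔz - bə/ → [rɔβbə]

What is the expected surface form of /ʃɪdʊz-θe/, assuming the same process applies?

[ʃɪdʊðθe]

The data show regressive place assimilation: /z/ → [ʒ] before /t͡ʃ/; /z/ → [ʒ] before /ʃ/; /z/ → [ʁ] before /q/; /z/ → [β] before /b/. In each pair only place changes, matching the following consonant, while manner and voice stay constant.
/z/ is a voiced alveolar fricative. The following trigger /θ/ is dental, so /z/ must become dental as well.
Changing only its place to dental gives [ð] — the voiced dental fricative.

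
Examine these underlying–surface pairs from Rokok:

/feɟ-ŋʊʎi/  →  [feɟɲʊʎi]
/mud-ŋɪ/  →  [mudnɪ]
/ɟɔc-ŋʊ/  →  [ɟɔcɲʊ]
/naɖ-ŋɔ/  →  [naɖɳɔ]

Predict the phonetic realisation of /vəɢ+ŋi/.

The data show progressive place assimilation: /ŋ/ → [ɲ] after /ɟ/; /ŋ/ → [n] after /d/; /ŋ/ → [ɲ] after /c/; /ŋ/ → [ɳ] after /ɖ/. In each pair only place changes, matching the preceding consonant, while manner and voice stay constant.
The rule targets /ŋ/ (voiced velar nasal), which sits after the trigger /ɢ/ (uvular).
Changing only its place to uvular gives [ɴ] — the voiced uvular nasal.

[vəɢɴi]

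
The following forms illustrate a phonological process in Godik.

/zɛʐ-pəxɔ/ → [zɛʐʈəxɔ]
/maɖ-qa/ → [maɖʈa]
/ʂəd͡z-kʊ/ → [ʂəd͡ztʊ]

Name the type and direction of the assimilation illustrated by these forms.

progressive place assimilation

The segment that alternates is /p/, which surfaces as [ʈ] when adjacent to /ʐ/.
/p/ is bilabial while /ʐ/ is retroflex; the output [ʈ] is retroflex, matching the trigger — so the feature that spreads is place.
Manner and voice are unchanged, so the assimilation is partial, not total.
The other alternating forms pattern the same way: /q/ → [ʈ] after /ɖ/ (uvular → retroflex, matching retroflex); /k/ → [t] after /d͡z/ (velar → alveolar, matching alveolar) — only place changes, and always toward the preceding segment.
Since the segment that changes follows the conditioning segment, the assimilation is progressive.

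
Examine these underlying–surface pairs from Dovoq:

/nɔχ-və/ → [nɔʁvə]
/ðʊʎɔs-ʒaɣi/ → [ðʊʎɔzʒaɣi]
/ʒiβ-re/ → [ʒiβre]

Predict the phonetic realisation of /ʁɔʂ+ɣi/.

[ʁɔʐɣi]

The data show regressive voicing assimilation: /χ/ → [ʁ] before /v/; /s/ → [z] before /ʒ/. In each pair only voicing changes, matching the following consonant, while place and manner stay constant.
No alternation appears in [ʒiβre]: there the adjacent consonants already agree in voicing (/β/ and /r/ are both voiced), so this form is consistent with the same rule.
The rule targets /ʂ/ (voiceless retroflex fricative), which sits before the trigger /ɣ/ (voiced).
Changing only its voicing to voiced gives [ʐ] — the voiced retroflex fricative.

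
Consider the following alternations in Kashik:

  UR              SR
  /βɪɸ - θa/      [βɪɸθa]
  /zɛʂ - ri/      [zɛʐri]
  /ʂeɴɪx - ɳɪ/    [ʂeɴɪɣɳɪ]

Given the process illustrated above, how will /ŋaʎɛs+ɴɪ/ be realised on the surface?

[ŋaʎɛzɴɪ]

The data show regressive voicing assimilation: /ʂ/ → [ʐ] before /r/; /x/ → [ɣ] before /ɳ/. In each pair only voicing changes, matching the following consonant, while place and manner stay constant.
No alternation appears in [βɪɸθa]: there the adjacent consonants already agree in voicing (/ɸ/ and /θ/ are both voiceless), so this form is consistent with the same rule.
/s/ is a voiceless alveolar fricative. The following trigger /ɴ/ is voiced, so /s/ must become voiced as well.
Changing only its voicing to voiced gives [z] — the voiced alveolar fricative.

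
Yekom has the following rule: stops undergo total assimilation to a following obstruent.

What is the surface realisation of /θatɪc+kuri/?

/c/ is the segment targeted by the rule; it sits immediately before /k/, so it assimilates completely and surfaces as [k].

[θatɪkkuri]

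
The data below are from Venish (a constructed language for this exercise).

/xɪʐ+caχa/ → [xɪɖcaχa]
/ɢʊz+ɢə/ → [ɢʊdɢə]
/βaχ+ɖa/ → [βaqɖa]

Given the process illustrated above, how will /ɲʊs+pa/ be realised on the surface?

[ɲʊtpa]

The data show regressive manner assimilation: /ʐ/ → [ɖ] before /c/; /z/ → [d] before /ɢ/; /χ/ → [q] before /ɖ/. In each pair only manner changes, matching the following consonant, while place and voice stay constant.
/s/ is a voiceless alveolar fricative. The following trigger /p/ is a stop, so /s/ must become a stop as well.
The voiceless alveolar stop is [t], so /s/ → [t].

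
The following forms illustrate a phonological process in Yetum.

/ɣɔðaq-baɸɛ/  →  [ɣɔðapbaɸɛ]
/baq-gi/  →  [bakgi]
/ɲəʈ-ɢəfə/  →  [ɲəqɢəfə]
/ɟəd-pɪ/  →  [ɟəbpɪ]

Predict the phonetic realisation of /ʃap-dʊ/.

The data show regressive place assimilation: /q/ → [p] before /b/; /q/ → [k] before /g/; /ʈ/ → [q] before /ɢ/; /d/ → [b] before /p/. In each pair only place changes, matching the following consonant, while manner and voice stay constant.
The rule targets /p/ (voiceless bilabial stop), which sits before the trigger /d/ (alveolar).
Changing only its place to alveolar gives [t] — the voiceless alveolar stop.

[ʃatdʊ]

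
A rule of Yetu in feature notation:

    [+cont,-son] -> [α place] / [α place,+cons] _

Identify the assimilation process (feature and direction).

progressive place assimilation

The shared variable α links the value of the place features (abbreviated [place]) on the target to the same value on the neighbouring segment, so place is the feature that assimilates.
Since the environment is written before the underscore, the trigger precedes the target; the direction is progressive.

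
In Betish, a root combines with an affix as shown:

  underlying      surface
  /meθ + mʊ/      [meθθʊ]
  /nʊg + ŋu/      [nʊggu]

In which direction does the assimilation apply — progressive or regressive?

The segment that alternates is /m/, which surfaces as [θ] when adjacent to /θ/.
The output [θ] is identical to the trigger /θ/ — every feature (place, manner, voicing) has been copied — so this is total assimilation.
The remaining alternation confirms this: /ŋ/ → [g] after /g/ — in each case the output is a copy of the preceding consonant.
The trigger is the preceding segment, so the direction is progressive (perseverative).

progressive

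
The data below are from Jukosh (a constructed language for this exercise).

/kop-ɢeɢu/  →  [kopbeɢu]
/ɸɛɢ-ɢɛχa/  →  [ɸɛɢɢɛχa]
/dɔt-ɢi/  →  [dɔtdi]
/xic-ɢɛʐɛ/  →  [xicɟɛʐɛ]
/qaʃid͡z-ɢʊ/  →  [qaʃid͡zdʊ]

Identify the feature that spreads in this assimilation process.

Underlying /ɢ/ is realised as [b] next to /p/; /p/ itself does not change.
/ɢ/ is uvular while /p/ is bilabial; the output [b] is bilabial, matching the trigger — so the feature that spreads is place.
Checking the remaining alternations: /ɢ/ → [d] after /t/ (uvular → alveolar, matching alveolar); /ɢ/ → [ɟ] after /c/ (uvular → palatal, matching palatal); /ɢ/ → [d] after /d͡z/ (uvular → alveolar, matching alveolar) — only place changes, and always toward the preceding segment.
No alternation appears in [ɸɛɢɢɛχa]: there the adjacent consonants already agree in place (/ɢ/ and /ɢ/ are both uvular), so this form is consistent with the same rule.

place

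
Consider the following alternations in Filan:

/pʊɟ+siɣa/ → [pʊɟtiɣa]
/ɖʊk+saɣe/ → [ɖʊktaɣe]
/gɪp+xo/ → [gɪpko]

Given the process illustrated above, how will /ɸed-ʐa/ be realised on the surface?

The data show progressive manner assimilation: /s/ → [t] after /ɟ/; /s/ → [t] after /k/; /x/ → [k] after /p/. In each pair only manner changes, matching the preceding consonant, while place and voice stay constant.
/ʐ/ is a voiced retroflex fricative. The preceding trigger /d/ is a stop, so /ʐ/ must become a stop as well.
The voiced retroflex stop is [ɖ], so /ʐ/ → [ɖ].

[ɸedɖa]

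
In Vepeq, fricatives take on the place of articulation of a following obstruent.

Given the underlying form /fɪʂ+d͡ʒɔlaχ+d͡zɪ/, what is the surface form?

[fɪʃd͡ʒɔlasd͡zɪ]

/ʂ/ is a voiceless retroflex fricative. The following trigger /d͡ʒ/ is postalveolar, so /ʂ/ must become postalveolar as well.
The voiceless postalveolar fricative is [ʃ], so /ʂ/ → [ʃ].
The same rule applies at the second boundary: /χ/ → [s] next to /d͡z/.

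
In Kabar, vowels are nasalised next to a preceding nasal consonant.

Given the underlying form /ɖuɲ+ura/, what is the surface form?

/u/ sits next to the nasal /ɲ/ and is therefore nasalised to [ũ].

[ɖuɲũra]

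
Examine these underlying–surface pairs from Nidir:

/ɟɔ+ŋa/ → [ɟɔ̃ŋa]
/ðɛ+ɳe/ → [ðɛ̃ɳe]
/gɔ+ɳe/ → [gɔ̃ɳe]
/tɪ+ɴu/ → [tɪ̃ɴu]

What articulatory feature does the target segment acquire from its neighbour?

The vowel /ɔ/ surfaces as nasalised [ɔ̃] next to the following nasal /ŋ/ — it has acquired the [+nasal] feature of its neighbour.
Likewise in the remaining data: /ɛ/ → [ɛ̃] before /ɳ/; /ɔ/ → [ɔ̃] before /ɳ/; /ɪ/ → [ɪ̃] before /ɴ/ — each time a vowel is nasalised next to a following nasal.

nasality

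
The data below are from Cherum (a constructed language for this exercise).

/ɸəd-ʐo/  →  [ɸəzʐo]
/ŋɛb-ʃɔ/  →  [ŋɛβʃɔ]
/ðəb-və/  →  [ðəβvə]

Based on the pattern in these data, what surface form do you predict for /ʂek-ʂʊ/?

The data show regressive manner assimilation: /d/ → [z] before /ʐ/; /b/ → [β] before /ʃ/; /b/ → [β] before /v/. In each pair only manner changes, matching the following consonant, while place and voice stay constant.
The rule targets /k/ (voiceless velar stop), which sits before the trigger /ʂ/ (fricative).
A voiceless velar fricative is [x], so the surface segment is [x].

[ʂexʂʊ]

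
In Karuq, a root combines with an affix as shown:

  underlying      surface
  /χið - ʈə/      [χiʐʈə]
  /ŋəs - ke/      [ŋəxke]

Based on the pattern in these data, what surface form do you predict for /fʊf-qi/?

The data show regressive place assimilation: /ð/ → [ʐ] before /ʈ/; /s/ → [x] before /k/. In each pair only place changes, matching the following consonant, while manner and voice stay constant.
/f/ is a voiceless labiodental fricative. The following trigger /q/ is uvular, so /f/ must become uvular as well.
The voiceless uvular fricative is [χ], so /f/ → [χ].

[fʊχqi]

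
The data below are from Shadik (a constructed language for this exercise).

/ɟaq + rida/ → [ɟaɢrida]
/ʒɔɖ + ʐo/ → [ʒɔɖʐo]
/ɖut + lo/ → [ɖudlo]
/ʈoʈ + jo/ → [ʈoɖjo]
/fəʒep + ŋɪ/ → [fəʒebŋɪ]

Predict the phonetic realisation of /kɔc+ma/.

[kɔɟma]

The data show regressive voicing assimilation: /q/ → [ɢ] before /r/; /t/ → [d] before /l/; /ʈ/ → [ɖ] before /j/; /p/ → [b] before /ŋ/. In each pair only voicing changes, matching the following consonant, while place and manner stay constant.
Nothing changes in [ʒɔɖʐo]: there the adjacent consonants already agree in voicing (/ɖ/ and /ʐ/ are both voiced), so this form is consistent with the same rule.
The rule targets /c/ (voiceless palatal stop), which sits before the trigger /m/ (voiced).
Changing only its voicing to voiced gives [ɟ] — the voiced palatal stop.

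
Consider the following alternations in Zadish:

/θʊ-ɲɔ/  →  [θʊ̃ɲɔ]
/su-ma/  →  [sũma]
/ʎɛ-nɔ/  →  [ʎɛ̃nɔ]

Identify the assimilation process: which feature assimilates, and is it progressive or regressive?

regressive nasality assimilation (vowel nasalisation)

The vowel /ʊ/ surfaces as nasalised [ʊ̃] next to the following nasal /ɲ/ — it has acquired the [+nasal] feature of its neighbour.
The other forms show the same pattern: /u/ → [ũ] before /m/; /ɛ/ → [ɛ̃] before /n/ — each time a vowel is nasalised next to a following nasal.
Because the conditioning nasal is to the right of the vowel that changes, the process is regressive (anticipatory).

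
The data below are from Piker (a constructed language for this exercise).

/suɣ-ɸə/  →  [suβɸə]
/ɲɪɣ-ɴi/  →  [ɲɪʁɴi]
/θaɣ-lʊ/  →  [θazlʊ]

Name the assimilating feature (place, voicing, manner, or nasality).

Comparing underlying and surface forms, /ɣ/ → [β] is the alternation; the neighbouring /ɸ/ is constant.
The change velar → bilabial matches the place of the following /ɸ/, identifying this as place assimilation.
The same holds elsewhere in the data: /ɣ/ → [ʁ] before /ɴ/ (velar → uvular, matching uvular); /ɣ/ → [z] before /l/ (velar → alveolar, matching alveolar) — only place changes, and always toward the following segment.

place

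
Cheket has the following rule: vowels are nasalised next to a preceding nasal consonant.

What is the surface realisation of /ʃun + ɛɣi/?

[ʃunɛ̃ɣi]

/ɛ/ sits next to the nasal /n/ and is therefore nasalised to [ɛ̃].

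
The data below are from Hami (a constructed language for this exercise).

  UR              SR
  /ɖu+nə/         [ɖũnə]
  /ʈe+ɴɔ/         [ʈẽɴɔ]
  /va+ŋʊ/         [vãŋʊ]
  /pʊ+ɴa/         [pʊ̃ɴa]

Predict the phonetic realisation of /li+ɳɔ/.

[lĩɳɔ]

The data show regressive nasality assimilation (vowel nasalisation): /u/ → [ũ] before /n/; /e/ → [ẽ] before /ɴ/; /a/ → [ã] before /ŋ/; /ʊ/ → [ʊ̃] before /ɴ/ — a vowel is nasalised by an immediately following nasal consonant.
/i/ sits next to the nasal /ɳ/ and is therefore nasalised to [ĩ].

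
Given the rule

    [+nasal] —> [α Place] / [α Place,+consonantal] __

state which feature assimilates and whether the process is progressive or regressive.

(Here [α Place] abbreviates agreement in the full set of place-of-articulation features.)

The rule copies the place features (abbreviated [Place]) from the environment onto the target, so the assimilating feature is place.
The conditioning segment sits to the left of the focus bar, meaning the trigger precedes the segment that changes — progressive assimilation.

progressive place assimilation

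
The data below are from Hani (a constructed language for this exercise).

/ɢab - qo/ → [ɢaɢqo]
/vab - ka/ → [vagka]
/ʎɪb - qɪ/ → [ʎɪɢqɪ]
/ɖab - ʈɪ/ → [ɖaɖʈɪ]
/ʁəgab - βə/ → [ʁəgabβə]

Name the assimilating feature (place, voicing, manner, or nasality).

The segment that alternates is /b/, which surfaces as [ɢ] when adjacent to /q/.
/b/ is bilabial while /q/ is uvular; the output [ɢ] is uvular, matching the trigger — so the feature that spreads is place.
Checking the remaining alternations: /b/ → [g] before /k/ (bilabial → velar, matching velar); /b/ → [ɖ] before /ʈ/ (bilabial → retroflex, matching retroflex) — only place changes, and always toward the following segment.
No alternation appears in [ʁəgabβə]: there the adjacent consonants already agree in place (/b/ and /β/ are both bilabial), so this form is consistent with the same rule.

place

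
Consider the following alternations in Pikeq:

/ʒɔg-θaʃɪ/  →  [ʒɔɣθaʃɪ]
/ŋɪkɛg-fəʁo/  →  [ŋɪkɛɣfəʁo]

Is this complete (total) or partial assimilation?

The segment that alternates is /g/, which surfaces as [ɣ] when adjacent to /θ/.
The change stop → fricative matches the manner of the following /θ/, identifying this as manner assimilation.
Place and voice are unchanged, so the assimilation is partial, not total.
Checking the remaining alternation: /g/ → [ɣ] before /f/ (stop → fricative, matching a fricative) — only manner changes, and always toward the following segment.

partial assimilation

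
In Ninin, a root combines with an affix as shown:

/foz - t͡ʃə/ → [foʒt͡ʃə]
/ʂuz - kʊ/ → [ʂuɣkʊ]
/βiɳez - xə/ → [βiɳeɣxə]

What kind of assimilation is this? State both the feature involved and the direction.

regressive place assimilation

The segment that alternates is /z/, which surfaces as [ʒ] when adjacent to /t͡ʃ/.
The change alveolar → postalveolar matches the place of the following /t͡ʃ/, identifying this as place assimilation.
Manner and voice are unchanged, so the assimilation is partial, not total.
The same holds elsewhere in the data: /z/ → [ɣ] before /k/ (alveolar → velar, matching velar); /z/ → [ɣ] before /x/ (alveolar → velar, matching velar) — only place changes, and always toward the following segment.
Since the segment that changes precedes the conditioning segment, the assimilation is regressive.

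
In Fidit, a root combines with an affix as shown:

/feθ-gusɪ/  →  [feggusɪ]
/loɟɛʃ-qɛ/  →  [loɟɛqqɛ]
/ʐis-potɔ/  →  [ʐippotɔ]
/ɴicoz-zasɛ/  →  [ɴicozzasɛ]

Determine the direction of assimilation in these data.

regressive

Underlying /θ/ is realised as [g] next to /g/; /g/ itself does not change.
The output [g] is identical to the trigger /g/ — every feature (place, manner, voicing) has been copied — so this is total assimilation.
The remaining alternations confirm this: /ʃ/ → [q] before /q/; /s/ → [p] before /p/ — in each case the output is a copy of the following consonant.
In [ɴicozzasɛ] the two consonants at the boundary are already identical (/z/ + /z/), so the rule applies vacuously and nothing changes.
The trigger is the following segment, so the direction is regressive (anticipatory).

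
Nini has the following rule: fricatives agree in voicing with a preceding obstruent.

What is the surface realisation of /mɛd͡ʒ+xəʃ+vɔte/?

The rule targets /x/ (voiceless velar fricative), which sits after the trigger /d͡ʒ/ (voiced).
The voiced velar fricative is [ɣ], so /x/ → [ɣ].
The same rule applies at the second boundary: /v/ → [f] next to /ʃ/.

[mɛd͡ʒɣəʃfɔte]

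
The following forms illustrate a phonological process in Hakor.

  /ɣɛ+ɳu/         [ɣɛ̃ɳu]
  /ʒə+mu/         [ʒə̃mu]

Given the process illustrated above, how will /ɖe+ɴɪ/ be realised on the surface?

The data show regressive nasality assimilation (vowel nasalisation): /ɛ/ → [ɛ̃] before /ɳ/; /ə/ → [ə̃] before /m/ — a vowel is nasalised by an immediately following nasal consonant.
The vowel /e/ is adjacent to the following nasal /ɴ/, so it acquires [+nasal] and surfaces as [ẽ].

[ɖẽɴɪ]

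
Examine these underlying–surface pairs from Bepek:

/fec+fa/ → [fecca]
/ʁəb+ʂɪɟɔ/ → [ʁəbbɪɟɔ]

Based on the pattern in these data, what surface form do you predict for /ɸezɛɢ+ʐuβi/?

[ɸezɛɢɢuβi]

The data show progressive total assimilation (/f/ → [c] after /c/; /ʂ/ → [b] after /b/): in every case the target segment becomes identical to its preceding neighbour, copying more than a single feature.
/ʐ/ is the segment targeted by the rule; it sits immediately after /ɢ/, so it assimilates completely and surfaces as [ɢ].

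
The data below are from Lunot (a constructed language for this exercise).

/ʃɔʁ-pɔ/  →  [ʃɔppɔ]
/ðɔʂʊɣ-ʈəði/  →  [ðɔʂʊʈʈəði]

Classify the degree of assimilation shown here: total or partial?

total assimilation

The segment that alternates is /ʁ/, which surfaces as [p] when adjacent to /p/.
The output [p] is identical to the trigger /p/ — every feature (place, manner, voicing) has been copied — so this is total assimilation.
The remaining alternation confirms this: /ɣ/ → [ʈ] before /ʈ/ — in each case the output is a copy of the following consonant.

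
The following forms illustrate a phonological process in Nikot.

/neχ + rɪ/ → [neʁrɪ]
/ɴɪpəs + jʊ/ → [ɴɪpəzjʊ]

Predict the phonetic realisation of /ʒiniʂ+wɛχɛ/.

The data show regressive voicing assimilation: /χ/ → [ʁ] before /r/; /s/ → [z] before /j/. In each pair only voicing changes, matching the following consonant, while place and manner stay constant.
/ʂ/ is a voiceless retroflex fricative. The following trigger /w/ is voiced, so /ʂ/ must become voiced as well.
The voiced retroflex fricative is [ʐ], so /ʂ/ → [ʐ].

[ʒiniʐwɛχɛ]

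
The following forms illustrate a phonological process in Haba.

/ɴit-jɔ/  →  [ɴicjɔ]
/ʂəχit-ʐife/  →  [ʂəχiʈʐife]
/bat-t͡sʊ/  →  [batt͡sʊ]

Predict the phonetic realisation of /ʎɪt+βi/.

The data show regressive place assimilation: /t/ → [c] before /j/; /t/ → [ʈ] before /ʐ/. In each pair only place changes, matching the following consonant, while manner and voice stay constant.
Nothing changes in [batt͡sʊ]: there the adjacent consonants already agree in place (/t/ and /t͡s/ are both alveolar), so this form is consistent with the same rule.
The rule targets /t/ (voiceless alveolar stop), which sits before the trigger /β/ (bilabial).
A voiceless bilabial stop is [p], so the surface segment is [p].

[ʎɪpβi]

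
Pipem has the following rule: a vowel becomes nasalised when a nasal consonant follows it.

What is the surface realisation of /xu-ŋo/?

[xũŋo]

/u/ sits next to the nasal /ŋ/ and is therefore nasalised to [ũ].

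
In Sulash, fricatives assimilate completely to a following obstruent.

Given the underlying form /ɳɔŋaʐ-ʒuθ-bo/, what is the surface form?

[ɳɔŋaʒʒubbo]

/ʐ/ is the segment targeted by the rule; it sits immediately before /ʒ/, so it assimilates completely and surfaces as [ʒ].
The same rule applies at the second boundary: /θ/ → [b] next to /b/.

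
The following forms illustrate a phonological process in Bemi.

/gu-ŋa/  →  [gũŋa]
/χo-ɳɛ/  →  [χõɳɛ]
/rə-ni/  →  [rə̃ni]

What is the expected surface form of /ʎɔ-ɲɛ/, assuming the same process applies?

[ʎɔ̃ɲɛ]

The data show regressive nasality assimilation (vowel nasalisation): /u/ → [ũ] before /ŋ/; /o/ → [õ] before /ɳ/; /ə/ → [ə̃] before /n/ — a vowel is nasalised by an immediately following nasal consonant.
/ɔ/ sits next to the nasal /ɲ/ and is therefore nasalised to [ɔ̃].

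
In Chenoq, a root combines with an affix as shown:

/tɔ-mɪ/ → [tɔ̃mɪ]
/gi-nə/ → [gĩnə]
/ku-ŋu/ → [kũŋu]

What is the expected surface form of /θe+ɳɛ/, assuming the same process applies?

[θẽɳɛ]

The data show regressive nasality assimilation (vowel nasalisation): /ɔ/ → [ɔ̃] before /m/; /i/ → [ĩ] before /n/; /u/ → [ũ] before /ŋ/ — a vowel is nasalised by an immediately following nasal consonant.
The vowel /e/ is adjacent to the following nasal /ɳ/, so it acquires [+nasal] and surfaces as [ẽ].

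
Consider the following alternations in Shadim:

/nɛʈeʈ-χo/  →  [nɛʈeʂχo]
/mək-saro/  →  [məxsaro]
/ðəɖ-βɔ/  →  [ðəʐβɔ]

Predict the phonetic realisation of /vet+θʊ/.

[vesθʊ]

The data show regressive manner assimilation: /ʈ/ → [ʂ] before /χ/; /k/ → [x] before /s/; /ɖ/ → [ʐ] before /β/. In each pair only manner changes, matching the following consonant, while place and voice stay constant.
The rule targets /t/ (voiceless alveolar stop), which sits before the trigger /θ/ (fricative).
Changing only its manner to fricative gives [s] — the voiceless alveolar fricative.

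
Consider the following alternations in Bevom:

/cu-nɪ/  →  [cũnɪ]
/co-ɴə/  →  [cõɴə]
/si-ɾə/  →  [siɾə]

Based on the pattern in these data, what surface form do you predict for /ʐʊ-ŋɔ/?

The data show regressive nasality assimilation (vowel nasalisation): /u/ → [ũ] before /n/; /o/ → [õ] before /ɴ/ — a vowel is nasalised by an immediately following nasal consonant.
No change occurs in [siɾə] because the vowel at the boundary is adjacent to an oral consonant, not a nasal (/i/ next to /ɾ/).
/ʊ/ sits next to the nasal /ŋ/ and is therefore nasalised to [ʊ̃].

[ʐʊ̃ŋɔ]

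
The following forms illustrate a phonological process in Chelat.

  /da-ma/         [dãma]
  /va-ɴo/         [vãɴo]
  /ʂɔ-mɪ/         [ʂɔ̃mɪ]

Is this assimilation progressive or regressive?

The vowel /a/ surfaces as nasalised [ã] next to the following nasal /m/ — it has acquired the [+nasal] feature of its neighbour.
Likewise in the remaining data: /a/ → [ã] before /ɴ/; /ɔ/ → [ɔ̃] before /m/ — each time a vowel is nasalised next to a following nasal.
Because the conditioning nasal is to the right of the vowel that changes, the process is regressive (anticipatory).

regressive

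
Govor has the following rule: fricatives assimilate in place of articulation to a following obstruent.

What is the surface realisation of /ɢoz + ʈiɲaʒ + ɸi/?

The rule targets /z/ (voiced alveolar fricative), which sits before the trigger /ʈ/ (retroflex).
A voiced retroflex fricative is [ʐ], so the surface segment is [ʐ].
The same rule applies at the second boundary: /ʒ/ → [β] next to /ɸ/.

[ɢoʐʈiɲaβɸi]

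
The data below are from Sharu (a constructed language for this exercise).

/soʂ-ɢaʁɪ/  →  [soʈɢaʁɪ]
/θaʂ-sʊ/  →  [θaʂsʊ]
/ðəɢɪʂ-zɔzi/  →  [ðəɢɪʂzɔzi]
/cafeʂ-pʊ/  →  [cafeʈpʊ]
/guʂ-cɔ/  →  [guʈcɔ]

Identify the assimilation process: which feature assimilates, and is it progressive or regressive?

regressive manner assimilation

The segment that alternates is /ʂ/, which surfaces as [ʈ] when adjacent to /ɢ/.
The change fricative → stop matches the manner of the following /ɢ/, identifying this as manner assimilation.
Place and voice are unchanged, so the assimilation is partial, not total.
The other alternating forms pattern the same way: /ʂ/ → [ʈ] before /p/ (fricative → stop, matching a stop); /ʂ/ → [ʈ] before /c/ (fricative → stop, matching a stop) — only manner changes, and always toward the following segment.
No alternation appears in [θaʂsʊ], [ðəɢɪʂzɔzi]: there the adjacent consonants already agree in manner (/ʂ/ and /s/ are both fricatives; /ʂ/ and /z/ are both fricatives), so these forms are consistent with the same rule.
The trigger is the following segment, so the direction is regressive (anticipatory).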